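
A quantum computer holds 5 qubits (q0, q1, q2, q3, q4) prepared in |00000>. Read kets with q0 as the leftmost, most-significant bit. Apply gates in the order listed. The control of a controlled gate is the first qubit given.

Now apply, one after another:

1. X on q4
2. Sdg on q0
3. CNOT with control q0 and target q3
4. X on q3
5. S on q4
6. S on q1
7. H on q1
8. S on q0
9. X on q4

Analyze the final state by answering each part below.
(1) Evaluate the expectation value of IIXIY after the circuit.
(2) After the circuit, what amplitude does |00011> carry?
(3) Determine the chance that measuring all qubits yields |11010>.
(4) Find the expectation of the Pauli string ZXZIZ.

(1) In the final state, IIXIY has expectation 0.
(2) The amplitude on |00011> is 0.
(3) A full measurement returns |11010> with probability 0.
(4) In the final state, ZXZIZ has expectation 1.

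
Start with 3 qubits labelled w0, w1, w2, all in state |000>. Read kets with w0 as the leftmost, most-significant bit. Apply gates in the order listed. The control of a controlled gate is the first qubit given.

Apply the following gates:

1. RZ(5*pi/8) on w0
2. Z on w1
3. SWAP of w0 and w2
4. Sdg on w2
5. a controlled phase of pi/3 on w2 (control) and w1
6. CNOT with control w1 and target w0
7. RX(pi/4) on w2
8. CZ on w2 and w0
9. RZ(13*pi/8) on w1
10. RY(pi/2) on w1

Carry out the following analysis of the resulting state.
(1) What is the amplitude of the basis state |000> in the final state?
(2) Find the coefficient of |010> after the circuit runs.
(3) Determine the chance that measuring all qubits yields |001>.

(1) The final state's coefficient on |000> equals sqrt(2*sqrt(2) + 4)*exp(7*I*pi/8)/4.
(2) The amplitude on |010> is sqrt(2*sqrt(2) + 4)*exp(7*I*pi/8)/4.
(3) A full measurement returns |001> with probability 1/4 - sqrt(2)/8.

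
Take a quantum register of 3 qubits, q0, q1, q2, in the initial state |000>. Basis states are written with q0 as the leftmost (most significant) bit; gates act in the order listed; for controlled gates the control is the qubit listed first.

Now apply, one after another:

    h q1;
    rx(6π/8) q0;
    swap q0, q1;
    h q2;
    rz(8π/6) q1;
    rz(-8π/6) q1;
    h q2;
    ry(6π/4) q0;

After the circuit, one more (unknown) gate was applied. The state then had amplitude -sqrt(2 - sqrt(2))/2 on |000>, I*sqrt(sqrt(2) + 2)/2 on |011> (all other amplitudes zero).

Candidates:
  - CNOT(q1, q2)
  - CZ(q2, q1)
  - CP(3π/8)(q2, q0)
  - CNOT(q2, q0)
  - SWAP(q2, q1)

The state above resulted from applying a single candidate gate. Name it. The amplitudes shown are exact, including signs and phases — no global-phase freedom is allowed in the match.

It was CNOT(q1, q2) that produced the state shown. Key observation: the block from step 4 through step 7 cancels to the identity and can be dropped.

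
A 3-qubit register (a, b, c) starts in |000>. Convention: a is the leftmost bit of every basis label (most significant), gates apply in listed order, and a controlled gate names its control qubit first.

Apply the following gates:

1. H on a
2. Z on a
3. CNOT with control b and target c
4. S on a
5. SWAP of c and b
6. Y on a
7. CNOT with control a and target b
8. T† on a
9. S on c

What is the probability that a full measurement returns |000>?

Outcome |000> occurs with probability 1/2.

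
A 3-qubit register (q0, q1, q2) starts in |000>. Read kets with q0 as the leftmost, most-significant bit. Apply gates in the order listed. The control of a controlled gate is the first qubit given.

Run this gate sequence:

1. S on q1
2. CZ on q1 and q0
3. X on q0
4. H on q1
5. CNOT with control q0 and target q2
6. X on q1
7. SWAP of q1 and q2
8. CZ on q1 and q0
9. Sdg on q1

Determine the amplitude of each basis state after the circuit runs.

The resulting statevector has amplitude sqrt(2)*I/2 on |110>, sqrt(2)*I/2 on |111>, and 0 on every other basis state.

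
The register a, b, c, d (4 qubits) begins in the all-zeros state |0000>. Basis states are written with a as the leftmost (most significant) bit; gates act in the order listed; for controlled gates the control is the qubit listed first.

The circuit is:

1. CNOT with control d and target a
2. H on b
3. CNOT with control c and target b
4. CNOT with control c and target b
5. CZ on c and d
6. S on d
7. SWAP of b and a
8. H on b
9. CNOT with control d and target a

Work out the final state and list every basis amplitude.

After the circuit, the state carries amplitude 1/2 on |0000>, 1/2 on |0100>, 1/2 on |1000>, 1/2 on |1100>, and 0 on every other basis state.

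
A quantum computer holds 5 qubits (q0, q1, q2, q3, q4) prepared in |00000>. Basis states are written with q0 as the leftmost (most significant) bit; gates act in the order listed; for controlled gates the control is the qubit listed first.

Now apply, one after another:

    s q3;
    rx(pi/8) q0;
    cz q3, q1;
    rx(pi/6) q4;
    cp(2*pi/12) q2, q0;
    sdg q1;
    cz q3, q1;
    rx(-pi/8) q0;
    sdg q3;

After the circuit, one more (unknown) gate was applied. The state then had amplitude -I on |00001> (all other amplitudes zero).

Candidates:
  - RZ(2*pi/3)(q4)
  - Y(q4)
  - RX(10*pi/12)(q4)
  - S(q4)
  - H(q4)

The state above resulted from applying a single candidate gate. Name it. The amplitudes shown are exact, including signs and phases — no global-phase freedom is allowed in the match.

The applied gate was RX(10*pi/12)(q4).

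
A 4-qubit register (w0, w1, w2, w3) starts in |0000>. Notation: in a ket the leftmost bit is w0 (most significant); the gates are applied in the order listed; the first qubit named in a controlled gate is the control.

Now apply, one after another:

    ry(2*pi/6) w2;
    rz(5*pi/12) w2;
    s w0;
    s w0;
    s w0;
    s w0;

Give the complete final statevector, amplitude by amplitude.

The resulting statevector has amplitude -sqrt(3)*exp(19*I*pi/24)/2 on |0000>, exp(5*I*pi/24)/2 on |0010>, and 0 on every other basis state.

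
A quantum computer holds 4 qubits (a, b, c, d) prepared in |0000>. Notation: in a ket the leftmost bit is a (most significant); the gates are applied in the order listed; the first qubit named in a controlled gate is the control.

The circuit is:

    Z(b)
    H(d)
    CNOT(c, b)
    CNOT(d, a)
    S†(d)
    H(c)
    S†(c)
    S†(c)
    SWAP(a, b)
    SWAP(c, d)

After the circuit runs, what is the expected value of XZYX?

In the final state, XZYX has expectation 0.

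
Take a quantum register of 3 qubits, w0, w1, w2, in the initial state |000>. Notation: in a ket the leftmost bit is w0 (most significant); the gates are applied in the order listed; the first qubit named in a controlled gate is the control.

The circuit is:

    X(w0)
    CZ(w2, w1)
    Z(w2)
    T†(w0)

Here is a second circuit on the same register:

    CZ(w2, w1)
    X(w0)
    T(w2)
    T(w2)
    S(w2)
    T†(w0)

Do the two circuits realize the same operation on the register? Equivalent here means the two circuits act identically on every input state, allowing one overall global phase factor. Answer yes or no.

Yes — the two circuits implement the same unitary up to a global phase.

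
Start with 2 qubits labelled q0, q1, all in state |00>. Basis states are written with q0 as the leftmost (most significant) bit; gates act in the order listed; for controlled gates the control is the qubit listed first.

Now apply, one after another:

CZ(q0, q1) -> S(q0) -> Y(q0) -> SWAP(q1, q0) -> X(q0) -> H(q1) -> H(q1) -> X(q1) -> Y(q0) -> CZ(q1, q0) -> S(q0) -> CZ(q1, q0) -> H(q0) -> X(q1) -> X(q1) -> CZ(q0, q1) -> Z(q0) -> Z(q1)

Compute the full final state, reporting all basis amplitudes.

The final amplitudes are sqrt(2)/2 on |00>, 0 on |01>, -sqrt(2)/2 on |10>, 0 on |11>.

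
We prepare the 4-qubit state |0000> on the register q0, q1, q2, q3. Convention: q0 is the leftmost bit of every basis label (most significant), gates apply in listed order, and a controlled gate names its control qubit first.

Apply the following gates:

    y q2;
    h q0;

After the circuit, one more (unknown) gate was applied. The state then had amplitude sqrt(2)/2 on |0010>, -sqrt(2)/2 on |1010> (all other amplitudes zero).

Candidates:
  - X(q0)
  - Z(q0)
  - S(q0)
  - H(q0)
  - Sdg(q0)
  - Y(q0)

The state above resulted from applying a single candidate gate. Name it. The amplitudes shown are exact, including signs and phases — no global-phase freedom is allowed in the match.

The unique candidate consistent with the amplitudes is Y(q0).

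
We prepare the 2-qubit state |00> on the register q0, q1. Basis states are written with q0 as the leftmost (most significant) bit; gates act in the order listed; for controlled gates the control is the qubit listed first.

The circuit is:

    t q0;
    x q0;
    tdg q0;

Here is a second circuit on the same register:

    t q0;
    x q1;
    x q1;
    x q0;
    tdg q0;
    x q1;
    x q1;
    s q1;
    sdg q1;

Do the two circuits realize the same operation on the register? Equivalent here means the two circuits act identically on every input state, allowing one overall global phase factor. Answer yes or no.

Yes — the two circuits implement the same unitary up to a global phase.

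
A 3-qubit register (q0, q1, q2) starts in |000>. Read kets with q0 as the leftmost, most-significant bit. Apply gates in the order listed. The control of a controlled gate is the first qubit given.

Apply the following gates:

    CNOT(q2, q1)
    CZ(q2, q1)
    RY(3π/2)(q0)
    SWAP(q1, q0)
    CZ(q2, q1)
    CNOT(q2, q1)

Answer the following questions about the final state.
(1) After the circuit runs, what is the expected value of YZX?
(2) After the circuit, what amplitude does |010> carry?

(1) The expectation value of YZX is 0.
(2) |010> carries amplitude sqrt(2)/2 in the final state.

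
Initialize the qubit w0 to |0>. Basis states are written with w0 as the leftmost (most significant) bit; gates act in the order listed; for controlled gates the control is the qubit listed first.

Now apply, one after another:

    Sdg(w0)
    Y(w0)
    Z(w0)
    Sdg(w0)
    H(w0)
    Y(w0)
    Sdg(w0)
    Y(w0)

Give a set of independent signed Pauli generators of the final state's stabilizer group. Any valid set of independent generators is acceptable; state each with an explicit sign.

One valid set of independent stabilizer generators is -Y (any independent generating set of the same group is equally correct).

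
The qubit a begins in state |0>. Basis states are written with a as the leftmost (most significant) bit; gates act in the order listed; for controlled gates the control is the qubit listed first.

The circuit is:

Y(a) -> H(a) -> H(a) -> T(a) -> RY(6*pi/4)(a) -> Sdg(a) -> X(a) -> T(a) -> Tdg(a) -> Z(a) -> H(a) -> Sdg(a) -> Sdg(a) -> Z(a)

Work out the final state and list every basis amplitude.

The resulting statevector has amplitude -sqrt(2)/2 on |0>, (-1 + I)*exp(3*I*pi/4)/2 on |1>. Key observation: steps 2-3 multiply out to the identity, so the circuit reduces to the remaining gates.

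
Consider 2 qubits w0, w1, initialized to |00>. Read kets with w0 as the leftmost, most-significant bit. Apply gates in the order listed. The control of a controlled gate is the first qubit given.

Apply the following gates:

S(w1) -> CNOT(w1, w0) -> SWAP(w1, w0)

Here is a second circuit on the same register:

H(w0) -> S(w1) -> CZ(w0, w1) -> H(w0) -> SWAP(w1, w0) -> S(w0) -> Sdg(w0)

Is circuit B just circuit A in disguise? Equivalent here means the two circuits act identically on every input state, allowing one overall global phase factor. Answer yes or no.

Yes — the two circuits implement the same unitary up to a global phase.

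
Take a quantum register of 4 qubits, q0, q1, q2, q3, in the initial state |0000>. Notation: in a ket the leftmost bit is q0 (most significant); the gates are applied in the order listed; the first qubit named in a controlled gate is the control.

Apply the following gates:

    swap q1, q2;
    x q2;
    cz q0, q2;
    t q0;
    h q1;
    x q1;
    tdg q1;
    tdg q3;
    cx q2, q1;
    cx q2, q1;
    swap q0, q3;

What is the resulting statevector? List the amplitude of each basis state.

The final amplitudes are sqrt(2)/2 on |0010>, -sqrt(2)*exp(3*I*pi/4)/2 on |0110>, and 0 on every other basis state. Key observation: the block from step 9 through step 10 cancels to the identity and can be dropped.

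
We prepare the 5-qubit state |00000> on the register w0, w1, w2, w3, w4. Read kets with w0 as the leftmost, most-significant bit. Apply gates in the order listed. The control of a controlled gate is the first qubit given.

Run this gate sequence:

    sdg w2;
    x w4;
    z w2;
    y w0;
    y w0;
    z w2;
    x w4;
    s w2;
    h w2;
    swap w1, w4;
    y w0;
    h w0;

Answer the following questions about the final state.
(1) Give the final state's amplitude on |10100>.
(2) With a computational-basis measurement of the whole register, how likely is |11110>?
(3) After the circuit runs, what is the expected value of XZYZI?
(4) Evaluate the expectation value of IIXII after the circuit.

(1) The amplitude on |10100> is -I/2. Key observation: steps 1-8 multiply out to the identity, so the circuit reduces to the remaining gates.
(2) Outcome |11110> occurs with probability 0.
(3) The observable XZYZI averages to 0.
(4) The expectation value of IIXII is 1.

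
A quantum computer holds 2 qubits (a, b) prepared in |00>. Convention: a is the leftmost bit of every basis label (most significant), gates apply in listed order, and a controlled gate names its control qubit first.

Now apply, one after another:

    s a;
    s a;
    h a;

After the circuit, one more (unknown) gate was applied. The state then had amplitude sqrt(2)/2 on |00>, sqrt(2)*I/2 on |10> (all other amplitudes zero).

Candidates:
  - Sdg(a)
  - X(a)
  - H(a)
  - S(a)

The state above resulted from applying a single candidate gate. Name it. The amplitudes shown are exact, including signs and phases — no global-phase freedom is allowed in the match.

It was S(a) that produced the state shown.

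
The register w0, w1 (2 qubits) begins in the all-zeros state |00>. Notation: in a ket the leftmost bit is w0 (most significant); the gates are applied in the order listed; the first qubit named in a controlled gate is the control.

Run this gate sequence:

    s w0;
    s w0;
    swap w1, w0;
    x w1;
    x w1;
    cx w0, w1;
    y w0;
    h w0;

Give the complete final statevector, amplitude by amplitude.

The resulting statevector has amplitude sqrt(2)*I/2 on |00>, 0 on |01>, -sqrt(2)*I/2 on |10>, 0 on |11>. Key observation: steps 4-5 multiply out to the identity, so the circuit reduces to the remaining gates.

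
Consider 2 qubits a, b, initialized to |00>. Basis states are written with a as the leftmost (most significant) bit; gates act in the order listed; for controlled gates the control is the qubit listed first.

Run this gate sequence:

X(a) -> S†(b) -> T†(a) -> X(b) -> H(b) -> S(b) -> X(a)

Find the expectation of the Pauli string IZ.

In the final state, IZ has expectation 0.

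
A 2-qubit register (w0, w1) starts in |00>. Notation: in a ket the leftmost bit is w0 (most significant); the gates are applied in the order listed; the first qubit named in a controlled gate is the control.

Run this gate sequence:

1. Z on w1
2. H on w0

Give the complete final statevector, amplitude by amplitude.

After the circuit, the state carries amplitude sqrt(2)/2 on |00>, 0 on |01>, sqrt(2)/2 on |10>, 0 on |11>.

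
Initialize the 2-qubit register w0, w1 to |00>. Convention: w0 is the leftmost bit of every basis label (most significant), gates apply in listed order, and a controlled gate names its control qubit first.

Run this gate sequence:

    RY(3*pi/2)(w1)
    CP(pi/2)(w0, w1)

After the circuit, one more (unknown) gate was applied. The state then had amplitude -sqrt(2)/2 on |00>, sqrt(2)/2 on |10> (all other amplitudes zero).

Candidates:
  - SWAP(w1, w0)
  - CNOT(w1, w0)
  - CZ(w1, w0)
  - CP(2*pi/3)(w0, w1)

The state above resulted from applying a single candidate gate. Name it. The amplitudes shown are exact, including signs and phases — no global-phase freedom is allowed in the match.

The applied gate was SWAP(w1, w0).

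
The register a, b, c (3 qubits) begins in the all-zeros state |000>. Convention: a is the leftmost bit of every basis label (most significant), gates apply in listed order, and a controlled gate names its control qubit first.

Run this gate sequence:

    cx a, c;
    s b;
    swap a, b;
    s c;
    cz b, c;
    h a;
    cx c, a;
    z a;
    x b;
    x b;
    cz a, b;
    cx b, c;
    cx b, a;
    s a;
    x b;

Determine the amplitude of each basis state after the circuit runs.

The resulting statevector has amplitude sqrt(2)/2 on |010>, -sqrt(2)*I/2 on |110>, and 0 on every other basis state.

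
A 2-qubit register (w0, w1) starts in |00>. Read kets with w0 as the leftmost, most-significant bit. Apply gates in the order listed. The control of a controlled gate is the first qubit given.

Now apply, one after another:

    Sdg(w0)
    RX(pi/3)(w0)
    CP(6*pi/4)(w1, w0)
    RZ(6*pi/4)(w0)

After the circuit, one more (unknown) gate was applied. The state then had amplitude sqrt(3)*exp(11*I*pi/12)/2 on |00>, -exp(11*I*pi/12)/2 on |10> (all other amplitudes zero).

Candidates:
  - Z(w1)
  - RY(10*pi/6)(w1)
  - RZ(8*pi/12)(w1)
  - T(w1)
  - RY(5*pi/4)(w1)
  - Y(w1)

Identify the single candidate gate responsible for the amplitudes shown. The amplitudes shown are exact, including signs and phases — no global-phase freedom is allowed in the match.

The unique candidate consistent with the amplitudes is RZ(8*pi/12)(w1).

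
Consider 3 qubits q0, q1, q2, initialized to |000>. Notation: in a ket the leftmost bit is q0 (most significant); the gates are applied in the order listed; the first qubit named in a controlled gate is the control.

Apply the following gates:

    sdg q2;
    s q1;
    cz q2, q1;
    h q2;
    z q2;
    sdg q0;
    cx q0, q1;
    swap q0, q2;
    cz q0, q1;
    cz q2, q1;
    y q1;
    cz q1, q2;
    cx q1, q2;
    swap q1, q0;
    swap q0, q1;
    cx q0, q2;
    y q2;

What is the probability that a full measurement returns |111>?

A full measurement returns |111> with probability 1/2.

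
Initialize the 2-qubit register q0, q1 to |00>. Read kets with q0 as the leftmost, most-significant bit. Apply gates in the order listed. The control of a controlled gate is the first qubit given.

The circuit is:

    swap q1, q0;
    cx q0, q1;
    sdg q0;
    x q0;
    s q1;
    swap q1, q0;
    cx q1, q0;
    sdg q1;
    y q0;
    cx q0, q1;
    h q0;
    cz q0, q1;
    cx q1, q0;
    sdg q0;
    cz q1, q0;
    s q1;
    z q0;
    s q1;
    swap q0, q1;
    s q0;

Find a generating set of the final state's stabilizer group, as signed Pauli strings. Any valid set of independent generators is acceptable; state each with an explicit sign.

One valid set of independent stabilizer generators is +IY, -ZI (any independent generating set of the same group is equally correct).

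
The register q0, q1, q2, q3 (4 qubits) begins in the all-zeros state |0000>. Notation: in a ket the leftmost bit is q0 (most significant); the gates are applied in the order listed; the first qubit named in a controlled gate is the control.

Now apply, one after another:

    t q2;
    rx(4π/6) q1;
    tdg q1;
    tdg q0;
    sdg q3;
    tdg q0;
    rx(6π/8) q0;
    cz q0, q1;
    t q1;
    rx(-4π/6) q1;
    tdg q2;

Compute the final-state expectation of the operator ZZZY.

In the final state, ZZZY has expectation 0.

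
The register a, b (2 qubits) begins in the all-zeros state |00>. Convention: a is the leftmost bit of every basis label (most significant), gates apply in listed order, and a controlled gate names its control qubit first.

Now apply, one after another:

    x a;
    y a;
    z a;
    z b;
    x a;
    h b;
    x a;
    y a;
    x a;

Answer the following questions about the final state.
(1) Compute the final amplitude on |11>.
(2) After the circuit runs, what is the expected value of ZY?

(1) The amplitude on |11> is 0.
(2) The expectation value of ZY is 0.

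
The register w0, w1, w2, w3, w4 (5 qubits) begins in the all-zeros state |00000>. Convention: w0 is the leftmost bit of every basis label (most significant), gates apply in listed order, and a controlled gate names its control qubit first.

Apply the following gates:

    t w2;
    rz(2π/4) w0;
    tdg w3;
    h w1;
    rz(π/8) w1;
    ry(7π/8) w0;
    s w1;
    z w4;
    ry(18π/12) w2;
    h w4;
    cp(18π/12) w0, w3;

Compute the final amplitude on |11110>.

The final state's coefficient on |11110> equals 0.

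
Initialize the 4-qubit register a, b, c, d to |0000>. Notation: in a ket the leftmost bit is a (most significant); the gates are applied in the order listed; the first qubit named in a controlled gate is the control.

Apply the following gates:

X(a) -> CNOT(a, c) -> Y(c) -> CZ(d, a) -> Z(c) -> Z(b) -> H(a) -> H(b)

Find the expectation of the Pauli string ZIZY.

The expectation value of ZIZY is 0.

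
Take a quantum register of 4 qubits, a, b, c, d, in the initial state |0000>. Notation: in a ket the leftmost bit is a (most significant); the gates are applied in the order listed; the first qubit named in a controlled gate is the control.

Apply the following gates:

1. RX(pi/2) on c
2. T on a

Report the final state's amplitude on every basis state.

The resulting statevector has amplitude sqrt(2)/2 on |0000>, -sqrt(2)*I/2 on |0010>, and 0 on every other basis state.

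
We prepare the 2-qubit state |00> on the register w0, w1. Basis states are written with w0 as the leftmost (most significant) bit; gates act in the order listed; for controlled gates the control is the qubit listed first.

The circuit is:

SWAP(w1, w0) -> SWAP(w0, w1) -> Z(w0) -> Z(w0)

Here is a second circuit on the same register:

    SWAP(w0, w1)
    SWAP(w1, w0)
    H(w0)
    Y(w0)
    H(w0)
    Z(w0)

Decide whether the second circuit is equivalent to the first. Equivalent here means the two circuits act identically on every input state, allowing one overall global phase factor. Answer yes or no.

No, they are not equivalent — no single phase factor reconciles the two unitaries.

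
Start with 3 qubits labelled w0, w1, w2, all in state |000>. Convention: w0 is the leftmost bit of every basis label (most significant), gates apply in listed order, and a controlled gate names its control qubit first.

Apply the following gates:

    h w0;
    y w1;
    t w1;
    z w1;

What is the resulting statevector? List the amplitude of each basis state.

The resulting statevector has amplitude -sqrt(2)*exp(3*I*pi/4)/2 on |010>, -sqrt(2)*exp(3*I*pi/4)/2 on |110>, and 0 on every other basis state.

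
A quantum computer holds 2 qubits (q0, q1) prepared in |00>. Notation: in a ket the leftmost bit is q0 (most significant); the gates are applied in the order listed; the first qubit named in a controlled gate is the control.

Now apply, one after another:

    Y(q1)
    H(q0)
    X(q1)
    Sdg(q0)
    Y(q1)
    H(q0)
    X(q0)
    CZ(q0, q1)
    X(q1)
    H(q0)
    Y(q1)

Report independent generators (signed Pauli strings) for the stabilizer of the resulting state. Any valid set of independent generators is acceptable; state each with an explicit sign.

The stabilizer group can be generated by -YI, -IZ, among other valid generating sets.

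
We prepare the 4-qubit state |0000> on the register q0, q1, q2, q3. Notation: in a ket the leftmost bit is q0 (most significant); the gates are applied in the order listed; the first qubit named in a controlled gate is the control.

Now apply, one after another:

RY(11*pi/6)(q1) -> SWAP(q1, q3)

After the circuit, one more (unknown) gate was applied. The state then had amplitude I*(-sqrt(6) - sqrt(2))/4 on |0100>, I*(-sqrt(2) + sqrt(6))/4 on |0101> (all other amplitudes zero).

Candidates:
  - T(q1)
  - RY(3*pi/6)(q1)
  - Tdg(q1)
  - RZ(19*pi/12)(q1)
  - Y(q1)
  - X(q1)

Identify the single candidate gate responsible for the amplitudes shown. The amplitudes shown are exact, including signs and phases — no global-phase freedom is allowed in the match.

It was Y(q1) that produced the state shown.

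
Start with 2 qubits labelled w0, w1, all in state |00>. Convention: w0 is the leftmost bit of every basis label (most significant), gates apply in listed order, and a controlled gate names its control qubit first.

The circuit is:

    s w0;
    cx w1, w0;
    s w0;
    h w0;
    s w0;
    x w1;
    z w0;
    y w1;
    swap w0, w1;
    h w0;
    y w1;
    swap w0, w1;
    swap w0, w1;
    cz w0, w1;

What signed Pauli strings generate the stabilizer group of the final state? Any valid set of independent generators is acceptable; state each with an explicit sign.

The final state is stabilized by the group generated by +XZ, -ZY; other independent generating sets are equally valid.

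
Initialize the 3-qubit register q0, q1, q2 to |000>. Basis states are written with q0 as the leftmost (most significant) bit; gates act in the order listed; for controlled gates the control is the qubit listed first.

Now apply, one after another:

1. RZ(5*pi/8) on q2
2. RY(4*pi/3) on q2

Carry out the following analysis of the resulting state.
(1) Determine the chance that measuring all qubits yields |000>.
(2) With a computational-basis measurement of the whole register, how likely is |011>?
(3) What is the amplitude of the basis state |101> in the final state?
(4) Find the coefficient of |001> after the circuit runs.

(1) The probability of measuring |000> is 1/4.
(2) A full measurement returns |011> with probability 0.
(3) |101> carries amplitude 0 in the final state.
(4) The final state's coefficient on |001> equals -sqrt(3)*exp(11*I*pi/16)/2.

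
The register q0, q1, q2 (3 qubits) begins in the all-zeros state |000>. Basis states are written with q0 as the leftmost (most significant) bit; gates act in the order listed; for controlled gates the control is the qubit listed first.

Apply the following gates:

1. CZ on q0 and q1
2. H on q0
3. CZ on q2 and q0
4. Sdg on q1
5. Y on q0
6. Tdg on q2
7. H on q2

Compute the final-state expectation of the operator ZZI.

In the final state, ZZI has expectation 0.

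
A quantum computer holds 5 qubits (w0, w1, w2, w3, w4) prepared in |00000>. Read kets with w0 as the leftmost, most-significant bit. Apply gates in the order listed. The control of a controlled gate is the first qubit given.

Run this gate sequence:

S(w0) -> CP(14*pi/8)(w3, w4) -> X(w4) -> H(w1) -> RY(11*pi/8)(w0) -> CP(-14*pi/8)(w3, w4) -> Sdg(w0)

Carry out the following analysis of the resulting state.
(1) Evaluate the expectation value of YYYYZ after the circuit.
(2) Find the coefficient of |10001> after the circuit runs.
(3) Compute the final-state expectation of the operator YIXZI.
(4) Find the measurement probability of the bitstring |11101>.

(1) In the final state, YYYYZ has expectation 0.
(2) The amplitude on |10001> is -sqrt(2)*I*sin(5*pi/16)/2.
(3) The observable YIXZI averages to 0.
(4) A full measurement returns |11101> with probability 0.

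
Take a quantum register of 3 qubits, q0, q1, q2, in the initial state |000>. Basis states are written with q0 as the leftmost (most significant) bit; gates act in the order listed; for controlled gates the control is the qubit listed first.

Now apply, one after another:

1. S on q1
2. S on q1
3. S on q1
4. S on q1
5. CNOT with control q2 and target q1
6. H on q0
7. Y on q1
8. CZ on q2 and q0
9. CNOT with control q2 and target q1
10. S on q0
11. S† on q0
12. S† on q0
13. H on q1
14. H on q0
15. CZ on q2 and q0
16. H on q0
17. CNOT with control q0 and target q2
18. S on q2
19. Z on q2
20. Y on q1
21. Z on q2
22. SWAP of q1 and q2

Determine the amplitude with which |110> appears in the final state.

The final state's coefficient on |110> equals -1/2. Key observation: the block from step 1 through step 4 cancels to the identity and can be dropped.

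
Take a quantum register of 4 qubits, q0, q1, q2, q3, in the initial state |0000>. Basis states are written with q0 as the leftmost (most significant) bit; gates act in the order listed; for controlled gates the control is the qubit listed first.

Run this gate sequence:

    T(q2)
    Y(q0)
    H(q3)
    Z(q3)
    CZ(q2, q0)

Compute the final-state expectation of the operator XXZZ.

The observable XXZZ averages to 0.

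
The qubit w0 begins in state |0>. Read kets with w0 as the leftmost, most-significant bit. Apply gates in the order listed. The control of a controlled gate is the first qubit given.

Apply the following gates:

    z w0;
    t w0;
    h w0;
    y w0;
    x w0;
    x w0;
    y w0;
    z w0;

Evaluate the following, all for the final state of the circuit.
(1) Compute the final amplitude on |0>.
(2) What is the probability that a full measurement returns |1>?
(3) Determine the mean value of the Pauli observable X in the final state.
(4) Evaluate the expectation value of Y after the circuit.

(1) The amplitude on |0> is sqrt(2)/2. Key observation: the block from step 4 through step 7 cancels to the identity and can be dropped.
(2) Outcome |1> occurs with probability 1/2.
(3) In the final state, X has expectation -1.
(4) The expectation value of Y is 0.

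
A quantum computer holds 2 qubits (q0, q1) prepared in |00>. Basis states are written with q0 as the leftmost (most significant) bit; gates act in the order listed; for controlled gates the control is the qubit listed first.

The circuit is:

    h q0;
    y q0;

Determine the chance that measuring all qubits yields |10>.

The probability of measuring |10> is 1/2.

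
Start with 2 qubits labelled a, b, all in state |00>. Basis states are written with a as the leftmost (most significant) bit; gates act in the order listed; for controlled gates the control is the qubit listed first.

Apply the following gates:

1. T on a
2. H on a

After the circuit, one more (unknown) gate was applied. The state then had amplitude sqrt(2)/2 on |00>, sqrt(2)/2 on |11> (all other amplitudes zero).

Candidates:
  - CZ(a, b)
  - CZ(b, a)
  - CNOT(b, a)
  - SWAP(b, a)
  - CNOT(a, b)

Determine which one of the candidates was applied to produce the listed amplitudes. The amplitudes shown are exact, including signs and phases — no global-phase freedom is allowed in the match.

It was CNOT(a, b) that produced the state shown.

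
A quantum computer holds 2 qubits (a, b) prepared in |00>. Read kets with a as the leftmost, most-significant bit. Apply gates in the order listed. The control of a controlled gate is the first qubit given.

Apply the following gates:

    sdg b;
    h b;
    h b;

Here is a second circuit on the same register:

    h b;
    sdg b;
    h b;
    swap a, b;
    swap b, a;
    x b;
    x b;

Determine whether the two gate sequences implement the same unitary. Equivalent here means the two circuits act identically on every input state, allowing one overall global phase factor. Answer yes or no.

No — the two circuits implement different unitaries, even allowing a global phase.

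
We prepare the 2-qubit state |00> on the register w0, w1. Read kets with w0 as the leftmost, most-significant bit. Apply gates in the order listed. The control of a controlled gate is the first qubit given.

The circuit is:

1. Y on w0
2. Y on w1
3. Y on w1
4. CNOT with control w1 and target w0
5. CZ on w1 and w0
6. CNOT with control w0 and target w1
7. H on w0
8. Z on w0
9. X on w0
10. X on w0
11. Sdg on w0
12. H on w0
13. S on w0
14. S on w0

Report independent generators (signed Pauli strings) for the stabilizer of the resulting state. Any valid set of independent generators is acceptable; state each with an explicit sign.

One valid set of independent stabilizer generators is -YI, -IZ (any independent generating set of the same group is equally correct).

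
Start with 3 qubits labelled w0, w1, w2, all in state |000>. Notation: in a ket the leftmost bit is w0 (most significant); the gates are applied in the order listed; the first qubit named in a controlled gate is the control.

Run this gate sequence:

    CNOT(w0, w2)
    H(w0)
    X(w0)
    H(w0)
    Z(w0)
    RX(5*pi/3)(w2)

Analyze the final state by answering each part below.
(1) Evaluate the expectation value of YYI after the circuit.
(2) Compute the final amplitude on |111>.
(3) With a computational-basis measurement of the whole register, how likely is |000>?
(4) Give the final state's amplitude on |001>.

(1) The observable YYI averages to 0. Key observation: gates 2-5 undo each other exactly, leaving only the rest of the circuit to track.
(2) The amplitude on |111> is 0.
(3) A full measurement returns |000> with probability 3/4.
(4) |001> carries amplitude -I/2 in the final state.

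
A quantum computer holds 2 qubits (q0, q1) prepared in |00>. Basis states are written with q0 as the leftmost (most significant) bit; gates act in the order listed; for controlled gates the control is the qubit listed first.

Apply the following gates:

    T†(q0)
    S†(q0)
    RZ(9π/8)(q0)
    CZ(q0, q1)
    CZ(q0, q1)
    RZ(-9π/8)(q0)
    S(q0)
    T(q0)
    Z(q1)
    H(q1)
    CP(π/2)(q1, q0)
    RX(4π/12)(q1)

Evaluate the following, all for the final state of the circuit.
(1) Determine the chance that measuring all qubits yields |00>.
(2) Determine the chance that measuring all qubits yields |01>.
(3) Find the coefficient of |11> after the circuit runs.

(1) A full measurement returns |00> with probability 1/2. Key observation: the block from step 1 through step 8 cancels to the identity and can be dropped.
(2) The probability of measuring |01> is 1/2.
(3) The final state's coefficient on |11> equals 0.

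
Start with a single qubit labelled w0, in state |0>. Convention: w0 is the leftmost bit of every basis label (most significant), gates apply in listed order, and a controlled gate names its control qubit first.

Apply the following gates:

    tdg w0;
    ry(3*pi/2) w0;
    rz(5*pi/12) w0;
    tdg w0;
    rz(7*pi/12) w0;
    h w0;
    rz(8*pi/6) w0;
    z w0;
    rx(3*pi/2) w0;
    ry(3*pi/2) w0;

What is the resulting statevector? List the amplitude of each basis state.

The resulting statevector has amplitude -exp(5*I*pi/12)/4 - exp(7*I*pi/12)/4 - exp(5*I*pi/6)/4 + exp(11*I*pi/12)/4 + exp(I*pi/12)/4 + exp(I*pi/6)/4 + exp(2*I*pi/3)/4 + exp(I*pi/3)/4 on |0>, -exp(2*I*pi/3)/4 + exp(11*I*pi/12)/4 + exp(I*pi/12)/4 + exp(5*I*pi/6)/4 + exp(I*pi/6)/4 + exp(I*pi/3)/4 + exp(7*I*pi/12)/4 + exp(5*I*pi/12)/4 on |1>.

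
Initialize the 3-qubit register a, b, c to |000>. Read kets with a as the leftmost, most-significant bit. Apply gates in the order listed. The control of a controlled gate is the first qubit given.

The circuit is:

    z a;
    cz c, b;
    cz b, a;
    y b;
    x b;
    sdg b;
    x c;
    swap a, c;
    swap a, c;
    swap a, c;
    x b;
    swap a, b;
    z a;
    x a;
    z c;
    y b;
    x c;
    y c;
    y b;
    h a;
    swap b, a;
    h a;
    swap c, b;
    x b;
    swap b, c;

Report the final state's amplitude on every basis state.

The final amplitudes are 0 on |000>, -1/2 on |001>, 0 on |010>, -1/2 on |011>, 0 on |100>, 1/2 on |101>, 0 on |110>, 1/2 on |111>. Key observation: the block from step 9 through step 10 cancels to the identity and can be dropped.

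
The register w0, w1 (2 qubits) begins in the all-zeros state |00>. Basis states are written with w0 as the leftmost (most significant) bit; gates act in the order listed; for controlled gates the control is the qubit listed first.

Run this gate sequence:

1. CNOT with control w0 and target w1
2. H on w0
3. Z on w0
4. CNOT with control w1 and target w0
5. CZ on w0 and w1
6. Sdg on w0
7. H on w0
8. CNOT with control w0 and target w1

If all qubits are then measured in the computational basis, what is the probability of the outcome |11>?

Outcome |11> occurs with probability 1/2.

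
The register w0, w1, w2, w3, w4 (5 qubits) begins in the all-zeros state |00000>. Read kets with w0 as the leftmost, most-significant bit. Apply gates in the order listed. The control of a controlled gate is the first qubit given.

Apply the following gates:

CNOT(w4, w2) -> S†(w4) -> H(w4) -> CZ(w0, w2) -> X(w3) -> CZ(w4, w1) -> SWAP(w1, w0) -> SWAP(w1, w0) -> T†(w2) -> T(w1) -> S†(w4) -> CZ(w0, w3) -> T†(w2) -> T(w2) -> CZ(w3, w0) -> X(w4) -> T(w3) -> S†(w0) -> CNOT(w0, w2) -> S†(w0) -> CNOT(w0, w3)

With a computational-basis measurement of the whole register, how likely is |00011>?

The probability of measuring |00011> is 1/2. Key observation: the block from step 7 through step 8 cancels to the identity and can be dropped.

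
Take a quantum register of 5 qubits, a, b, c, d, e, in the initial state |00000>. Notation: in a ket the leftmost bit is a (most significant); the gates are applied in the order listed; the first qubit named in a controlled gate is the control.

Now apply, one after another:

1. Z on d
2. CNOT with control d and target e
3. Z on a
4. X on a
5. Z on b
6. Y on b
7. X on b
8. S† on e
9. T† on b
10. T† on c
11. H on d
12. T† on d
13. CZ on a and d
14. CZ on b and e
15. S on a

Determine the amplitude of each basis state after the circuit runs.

The resulting statevector has amplitude -sqrt(2)/2 on |10000>, -sqrt(2)*exp(3*I*pi/4)/2 on |10010>, and 0 on every other basis state.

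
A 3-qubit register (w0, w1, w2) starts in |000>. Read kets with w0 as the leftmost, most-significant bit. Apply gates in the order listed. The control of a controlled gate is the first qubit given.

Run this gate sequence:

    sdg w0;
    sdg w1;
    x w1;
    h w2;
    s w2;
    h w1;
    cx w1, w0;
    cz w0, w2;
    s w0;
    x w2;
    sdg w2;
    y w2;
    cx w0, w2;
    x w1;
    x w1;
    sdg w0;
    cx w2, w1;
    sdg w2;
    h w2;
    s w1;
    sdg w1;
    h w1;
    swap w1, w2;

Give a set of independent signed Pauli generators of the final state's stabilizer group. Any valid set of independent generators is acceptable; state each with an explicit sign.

One valid set of independent stabilizer generators is +YZI, +ZYZ, +IZY (any independent generating set of the same group is equally correct). Key observation: the block from step 20 through step 21 cancels to the identity and can be dropped.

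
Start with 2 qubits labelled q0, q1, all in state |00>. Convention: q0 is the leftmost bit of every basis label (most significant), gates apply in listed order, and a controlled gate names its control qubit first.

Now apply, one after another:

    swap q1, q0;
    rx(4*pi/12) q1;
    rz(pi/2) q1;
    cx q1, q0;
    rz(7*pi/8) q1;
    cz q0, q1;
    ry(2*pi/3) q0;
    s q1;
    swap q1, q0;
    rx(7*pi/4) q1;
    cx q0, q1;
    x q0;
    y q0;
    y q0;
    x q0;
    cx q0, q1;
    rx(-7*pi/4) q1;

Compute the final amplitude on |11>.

|11> carries amplitude -exp(11*I*pi/16)/4 in the final state. Key observation: steps 10-17 multiply out to the identity, so the circuit reduces to the remaining gates.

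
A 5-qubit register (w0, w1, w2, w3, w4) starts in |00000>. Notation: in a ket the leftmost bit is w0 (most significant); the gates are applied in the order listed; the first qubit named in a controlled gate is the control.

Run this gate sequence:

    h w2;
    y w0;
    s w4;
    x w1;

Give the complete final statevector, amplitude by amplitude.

The final amplitudes are sqrt(2)*I/2 on |11000>, sqrt(2)*I/2 on |11100>, and 0 on every other basis state.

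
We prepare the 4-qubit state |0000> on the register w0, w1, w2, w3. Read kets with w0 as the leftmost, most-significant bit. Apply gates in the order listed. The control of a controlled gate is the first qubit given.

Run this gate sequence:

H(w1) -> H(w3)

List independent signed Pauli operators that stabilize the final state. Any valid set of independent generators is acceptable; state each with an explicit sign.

The final state is stabilized by the group generated by +IXII, +IIIX, +ZIII, +IIZI; other independent generating sets are equally valid.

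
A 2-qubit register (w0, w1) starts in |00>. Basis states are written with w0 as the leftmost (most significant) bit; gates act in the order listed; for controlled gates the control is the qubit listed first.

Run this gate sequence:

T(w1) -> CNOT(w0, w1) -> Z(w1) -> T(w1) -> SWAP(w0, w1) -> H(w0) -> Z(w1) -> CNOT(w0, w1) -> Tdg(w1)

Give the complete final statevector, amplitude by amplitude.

After the circuit, the state carries amplitude sqrt(2)/2 on |00>, 0 on |01>, 0 on |10>, -sqrt(2)*exp(3*I*pi/4)/2 on |11>.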